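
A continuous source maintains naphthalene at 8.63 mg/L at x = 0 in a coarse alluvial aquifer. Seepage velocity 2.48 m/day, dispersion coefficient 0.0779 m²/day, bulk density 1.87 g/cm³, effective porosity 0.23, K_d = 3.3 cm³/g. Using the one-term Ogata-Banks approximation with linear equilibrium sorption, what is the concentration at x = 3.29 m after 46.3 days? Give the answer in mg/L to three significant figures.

Retardation factor R = 1 + ρ_b·K_d/n = 1 + 1.87 × 3.3/0.23 = 27.83.
Sorption retards both mechanisms: v_R = v/R = 0.08911 m/day, D_R = D/R = 0.002799 m²/day.
v_R·t = 0.08911 × 46.3 = 4.125793 m; 2√(D_R t) = 0.7200 m; argument = (3.29 − 4.125793)/0.7200 = -1.161.
C = C₀ × ½·erfc(-1.161) = 8.63 × 0.9497 = 8.20 mg/L.

8.20 mg/L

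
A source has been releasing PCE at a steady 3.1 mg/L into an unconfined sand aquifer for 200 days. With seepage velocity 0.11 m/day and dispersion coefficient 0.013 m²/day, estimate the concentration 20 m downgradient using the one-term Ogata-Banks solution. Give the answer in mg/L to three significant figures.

For a continuous step input, C/C₀ ≈ ½·erfc((x−vt)/(2√(Dt))).
vt = 0.11 × 200 = 22 m and 2√(Dt) = 2√(0.013 × 200) = 3.225 m.
Argument (x−vt)/(2√(Dt)) = (20 − 22)/3.225 = -0.6202; ½·erfc(-0.6202) = 0.8098.
C = 3.1 × 0.8098 = 2.51 mg/L.

2.51 mg/L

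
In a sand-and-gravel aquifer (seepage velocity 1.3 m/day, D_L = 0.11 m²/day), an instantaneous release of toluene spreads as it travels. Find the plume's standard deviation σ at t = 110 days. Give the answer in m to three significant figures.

Dispersive spreading gives a Gaussian with σ² = 2Dt; advection only shifts the center.
σ = √(2 × 0.11 × 110) = 4.92 m.

4.92 m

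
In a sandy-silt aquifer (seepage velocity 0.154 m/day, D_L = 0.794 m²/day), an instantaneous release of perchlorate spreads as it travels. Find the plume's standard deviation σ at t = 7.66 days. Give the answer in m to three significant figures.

3.49 m

Dispersive spreading gives a Gaussian with σ² = 2Dt; advection only shifts the center.
σ = √(2 × 0.794 × 7.66) = 3.49 m.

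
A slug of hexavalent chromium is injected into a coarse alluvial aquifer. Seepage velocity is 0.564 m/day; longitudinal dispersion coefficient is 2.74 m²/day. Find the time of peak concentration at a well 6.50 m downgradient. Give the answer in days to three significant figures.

5.77 days

For the 1D instantaneous-source solution, setting ∂C/∂t = 0 at fixed x gives v²t² + 2Dt − x² = 0, so t = (√(D² + v²x²) − D)/v².
√(D² + v²x²) = √(2.74² + 0.564² × 6.50²) = 4.577; v² = 0.318096.
t = (4.577 − 2.74)/0.318096 = 5.77 days (vs. the pure-advection estimate x/v = 11.5 d).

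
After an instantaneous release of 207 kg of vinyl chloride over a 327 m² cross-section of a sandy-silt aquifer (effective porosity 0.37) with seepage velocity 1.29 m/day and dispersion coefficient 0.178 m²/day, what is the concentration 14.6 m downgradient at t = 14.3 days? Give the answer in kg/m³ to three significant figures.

For an instantaneous plane source, C(x,t) = M/(n_e·A·√(4πDt)) · exp(−(x−vt)²/(4Dt)), with n_e·A the pore (flow) area.
Plume center vt = 1.29 × 14.3 = 18.447 m, so the well at 14.6 m is 3.847 m upgradient of the peak.
√(4πDt) = 5.656 m, giving peak height M/(n_e·A·√(4πDt)) = 207/(0.37 × 327 × 5.656) = 0.3025 kg/m³.
(x−vt)²/(4Dt) = (-3.847)²/(4 × 0.178 × 14.3) = 1.454; exp(−1.454) = 0.2336.
C = 0.3025 × 0.2336 = 0.0707 kg/m³.

0.0707 kg/m³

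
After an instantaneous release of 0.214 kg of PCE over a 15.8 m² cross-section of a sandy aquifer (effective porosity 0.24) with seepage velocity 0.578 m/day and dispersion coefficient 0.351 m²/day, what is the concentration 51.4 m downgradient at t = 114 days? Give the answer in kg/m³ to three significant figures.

0.000678 kg/m³

For an instantaneous plane source, C(x,t) = M/(n_e·A·√(4πDt)) · exp(−(x−vt)²/(4Dt)), with n_e·A the pore (flow) area.
Plume center vt = 0.578 × 114 = 65.892 m, so the well at 51.4 m is 14.492 m upgradient of the peak.
√(4πDt) = 22.42 m, giving peak height M/(n_e·A·√(4πDt)) = 0.214/(0.24 × 15.8 × 22.42) = 0.002517 kg/m³.
(x−vt)²/(4Dt) = (-14.492)²/(4 × 0.351 × 114) = 1.312; exp(−1.312) = 0.2693.
C = 0.002517 × 0.2693 = 0.000678 kg/m³.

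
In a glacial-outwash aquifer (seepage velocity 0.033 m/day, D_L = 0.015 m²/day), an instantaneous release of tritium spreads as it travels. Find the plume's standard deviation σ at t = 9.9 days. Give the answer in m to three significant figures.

0.545 m

Dispersive spreading gives a Gaussian with σ² = 2Dt; advection only shifts the center.
σ = √(2 × 0.015 × 9.9) = 0.545 m.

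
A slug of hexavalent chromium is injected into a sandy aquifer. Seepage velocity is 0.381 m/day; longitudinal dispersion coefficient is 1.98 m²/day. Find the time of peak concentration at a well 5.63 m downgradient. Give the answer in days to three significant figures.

6.47 days

For the 1D instantaneous-source solution, setting ∂C/∂t = 0 at fixed x gives v²t² + 2Dt − x² = 0, so t = (√(D² + v²x²) − D)/v².
√(D² + v²x²) = √(1.98² + 0.381² × 5.63²) = 2.919; v² = 0.145161.
t = (2.919 − 1.98)/0.145161 = 6.47 days (vs. the pure-advection estimate x/v = 14.8 d).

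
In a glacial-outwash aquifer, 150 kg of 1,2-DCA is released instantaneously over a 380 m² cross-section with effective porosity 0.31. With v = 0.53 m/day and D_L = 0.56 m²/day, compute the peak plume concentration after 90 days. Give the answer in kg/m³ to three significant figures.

0.0506 kg/m³

The peak of an instantaneous 1D plume sits at x = vt; there the Gaussian factor is 1 and C_max = M/(n_e·A·√(4πDt)), where n_e·A is the pore area the mass is dissolved in.
√(4πDt) = √(4π × 0.56 × 90) = 25.17 m, so C_max = 150/(0.31 × 380 × 25.17) = 0.0506 kg/m³.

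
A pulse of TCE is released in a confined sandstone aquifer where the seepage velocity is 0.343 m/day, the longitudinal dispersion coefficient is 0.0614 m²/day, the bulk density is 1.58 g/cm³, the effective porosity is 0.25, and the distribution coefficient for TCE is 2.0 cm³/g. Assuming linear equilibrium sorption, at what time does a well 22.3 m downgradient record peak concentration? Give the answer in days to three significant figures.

Retardation factor R = 1 + ρ_b·K_d/n = 1 + 1.58 × 2.0/0.25 = 13.64.
Sorption retards both mechanisms: v_R = v/R = 0.02515 m/day, D_R = D/R = 0.004501 m²/day.
Peak time from v_R²t² + 2D_R t − x² = 0: t = (√(D_R² + v_R²x²) − D_R)/v_R².
√(D_R² + v_R²x²) = √(0.004501² + 0.02515² × 22.3²) = 0.5609; v_R² = 0.0006325.
t = (0.5609 − 0.004501)/0.0006325 = 880 days.

880 days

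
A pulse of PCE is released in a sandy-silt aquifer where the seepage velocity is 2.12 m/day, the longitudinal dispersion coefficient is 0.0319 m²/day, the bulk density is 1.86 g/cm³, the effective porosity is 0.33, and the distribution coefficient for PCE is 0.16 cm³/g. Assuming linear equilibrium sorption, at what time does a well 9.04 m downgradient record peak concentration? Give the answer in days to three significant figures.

Retardation factor R = 1 + ρ_b·K_d/n = 1 + 1.86 × 0.16/0.33 = 1.902.
Sorption retards both mechanisms: v_R = v/R = 1.115 m/day, D_R = D/R = 0.01677 m²/day.
Peak time from v_R²t² + 2D_R t − x² = 0: t = (√(D_R² + v_R²x²) − D_R)/v_R².
√(D_R² + v_R²x²) = √(0.01677² + 1.115² × 9.04²) = 10.08; v_R² = 1.243.
t = (10.08 − 0.01677)/1.243 = 8.10 days.

8.10 days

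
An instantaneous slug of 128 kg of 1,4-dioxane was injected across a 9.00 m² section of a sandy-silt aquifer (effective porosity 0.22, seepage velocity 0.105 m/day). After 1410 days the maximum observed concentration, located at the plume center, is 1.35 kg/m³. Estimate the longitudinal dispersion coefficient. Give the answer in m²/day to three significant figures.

0.129 m²/day

At the plume center C_max = M/(n_e·A·√(4πDt)), so D = M²/(4πt·(n_e·A·C_max)²).
n_e·A·C_max = 0.22 × 9.00 × 1.35 = 2.673 kg/m.
D = 128²/(4π × 1410 × 2.673²) = 0.129 m²/day.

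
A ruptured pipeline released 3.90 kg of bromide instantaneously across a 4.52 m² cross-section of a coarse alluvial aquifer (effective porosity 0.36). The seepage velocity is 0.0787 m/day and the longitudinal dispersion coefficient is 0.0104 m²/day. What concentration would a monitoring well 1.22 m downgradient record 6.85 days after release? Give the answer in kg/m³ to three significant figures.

0.498 kg/m³

For an instantaneous plane source, C(x,t) = M/(n_e·A·√(4πDt)) · exp(−(x−vt)²/(4Dt)), with n_e·A the pore (flow) area.
Plume center vt = 0.0787 × 6.85 = 0.539095 m, so the well at 1.22 m is 0.680905 m downgradient of the peak.
√(4πDt) = 0.9462 m, giving peak height M/(n_e·A·√(4πDt)) = 3.90/(0.36 × 4.52 × 0.9462) = 2.533 kg/m³.
(x−vt)²/(4Dt) = (0.680905)²/(4 × 0.0104 × 6.85) = 1.627; exp(−1.627) = 0.1965.
C = 2.533 × 0.1965 = 0.498 kg/m³.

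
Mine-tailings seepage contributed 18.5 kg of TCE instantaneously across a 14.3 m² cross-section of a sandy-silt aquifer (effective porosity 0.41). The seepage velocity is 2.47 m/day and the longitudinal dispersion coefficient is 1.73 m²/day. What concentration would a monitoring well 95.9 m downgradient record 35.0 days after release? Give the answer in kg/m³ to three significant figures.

0.0791 kg/m³

For an instantaneous plane source, C(x,t) = M/(n_e·A·√(4πDt)) · exp(−(x−vt)²/(4Dt)), with n_e·A the pore (flow) area.
Plume center vt = 2.47 × 35.0 = 86.45 m, so the well at 95.9 m is 9.45 m downgradient of the peak.
√(4πDt) = 27.58 m, giving peak height M/(n_e·A·√(4πDt)) = 18.5/(0.41 × 14.3 × 27.58) = 0.1144 kg/m³.
(x−vt)²/(4Dt) = (9.45)²/(4 × 1.73 × 35.0) = 0.3687; exp(−0.3687) = 0.6916.
C = 0.1144 × 0.6916 = 0.0791 kg/m³.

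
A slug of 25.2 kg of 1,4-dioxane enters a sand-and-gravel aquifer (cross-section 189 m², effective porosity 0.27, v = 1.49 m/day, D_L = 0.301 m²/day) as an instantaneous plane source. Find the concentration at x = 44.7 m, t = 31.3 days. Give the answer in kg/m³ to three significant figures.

0.0411 kg/m³

For an instantaneous plane source, C(x,t) = M/(n_e·A·√(4πDt)) · exp(−(x−vt)²/(4Dt)), with n_e·A the pore (flow) area.
Plume center vt = 1.49 × 31.3 = 46.637 m, so the well at 44.7 m is 1.937 m upgradient of the peak.
√(4πDt) = 10.88 m, giving peak height M/(n_e·A·√(4πDt)) = 25.2/(0.27 × 189 × 10.88) = 0.04539 kg/m³.
(x−vt)²/(4Dt) = (-1.937)²/(4 × 0.301 × 31.3) = 0.09956; exp(−0.09956) = 0.9052.
C = 0.04539 × 0.9052 = 0.0411 kg/m³.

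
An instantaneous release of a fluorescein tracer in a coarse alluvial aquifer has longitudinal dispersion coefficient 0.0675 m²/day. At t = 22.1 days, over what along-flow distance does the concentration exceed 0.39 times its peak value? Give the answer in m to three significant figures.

4.74 m

The plume is Gaussian with σ = √(2Dt) = √(2 × 0.0675 × 22.1) = 1.727 m.
C/C_peak = exp(−Δx²/(2σ²)) = 0.39 ⇒ Δx = σ·√(−2 ln 0.39) = 1.727 × 1.372 = 2.369 m.
Width = 2Δx = 4.74 m.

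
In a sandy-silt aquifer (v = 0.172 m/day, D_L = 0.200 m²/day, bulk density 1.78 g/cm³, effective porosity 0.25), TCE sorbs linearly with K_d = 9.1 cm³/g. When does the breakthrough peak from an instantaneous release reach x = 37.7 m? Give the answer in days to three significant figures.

Retardation factor R = 1 + ρ_b·K_d/n = 1 + 1.78 × 9.1/0.25 = 65.79.
Sorption retards both mechanisms: v_R = v/R = 0.002614 m/day, D_R = D/R = 0.003040 m²/day.
Peak time from v_R²t² + 2D_R t − x² = 0: t = (√(D_R² + v_R²x²) − D_R)/v_R².
√(D_R² + v_R²x²) = √(0.003040² + 0.002614² × 37.7²) = 0.09859; v_R² = 6.833e-06.
t = (0.09859 − 0.003040)/6.833e-06 = 14000 days.

14000 days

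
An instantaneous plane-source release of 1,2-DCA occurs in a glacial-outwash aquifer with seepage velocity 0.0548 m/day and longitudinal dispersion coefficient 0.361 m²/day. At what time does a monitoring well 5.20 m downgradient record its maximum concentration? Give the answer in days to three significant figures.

32.9 days

For the 1D instantaneous-source solution, setting ∂C/∂t = 0 at fixed x gives v²t² + 2Dt − x² = 0, so t = (√(D² + v²x²) − D)/v².
√(D² + v²x²) = √(0.361² + 0.0548² × 5.20²) = 0.4599; v² = 0.00300304.
t = (0.4599 − 0.361)/0.00300304 = 32.9 days (vs. the pure-advection estimate x/v = 94.9 d).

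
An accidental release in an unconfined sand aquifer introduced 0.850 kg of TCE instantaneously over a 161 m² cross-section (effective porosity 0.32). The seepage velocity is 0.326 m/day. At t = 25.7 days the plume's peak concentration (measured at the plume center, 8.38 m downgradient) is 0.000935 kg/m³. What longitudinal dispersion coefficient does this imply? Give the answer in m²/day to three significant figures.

At the plume center C_max = M/(n_e·A·√(4πDt)), so D = M²/(4πt·(n_e·A·C_max)²).
n_e·A·C_max = 0.32 × 161 × 0.000935 = 0.04817 kg/m.
D = 0.850²/(4π × 25.7 × 0.04817²) = 0.964 m²/day.

0.964 m²/day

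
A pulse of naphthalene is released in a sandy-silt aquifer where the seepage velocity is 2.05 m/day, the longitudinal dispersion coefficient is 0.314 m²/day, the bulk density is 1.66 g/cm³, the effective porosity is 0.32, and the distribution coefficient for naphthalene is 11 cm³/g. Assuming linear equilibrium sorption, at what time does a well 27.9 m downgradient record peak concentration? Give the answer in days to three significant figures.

Retardation factor R = 1 + ρ_b·K_d/n = 1 + 1.66 × 11/0.32 = 58.06.
Sorption retards both mechanisms: v_R = v/R = 0.03531 m/day, D_R = D/R = 0.005408 m²/day.
Peak time from v_R²t² + 2D_R t − x² = 0: t = (√(D_R² + v_R²x²) − D_R)/v_R².
√(D_R² + v_R²x²) = √(0.005408² + 0.03531² × 27.9²) = 0.9852; v_R² = 0.001247.
t = (0.9852 − 0.005408)/0.001247 = 786 days.

786 days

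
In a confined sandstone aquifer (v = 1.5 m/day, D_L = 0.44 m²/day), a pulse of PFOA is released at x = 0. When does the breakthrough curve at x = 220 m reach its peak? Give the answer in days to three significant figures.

146 days

For the 1D instantaneous-source solution, setting ∂C/∂t = 0 at fixed x gives v²t² + 2Dt − x² = 0, so t = (√(D² + v²x²) − D)/v².
√(D² + v²x²) = √(0.44² + 1.5² × 220²) = 330.0; v² = 2.25.
t = (330.0 − 0.44)/2.25 = 146 days (vs. the pure-advection estimate x/v = 147 d).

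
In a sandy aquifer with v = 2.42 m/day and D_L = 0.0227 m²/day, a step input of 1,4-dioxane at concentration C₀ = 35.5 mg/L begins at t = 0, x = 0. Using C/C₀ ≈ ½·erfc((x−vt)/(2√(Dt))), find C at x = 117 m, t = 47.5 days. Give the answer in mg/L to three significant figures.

For a continuous step input, C/C₀ ≈ ½·erfc((x−vt)/(2√(Dt))).
vt = 2.42 × 47.5 = 114.95 m and 2√(Dt) = 2√(0.0227 × 47.5) = 2.077 m.
Argument (x−vt)/(2√(Dt)) = (117 − 114.95)/2.077 = 0.9870; ½·erfc(0.9870) = 0.08138.
C = 35.5 × 0.08138 = 2.89 mg/L.

2.89 mg/L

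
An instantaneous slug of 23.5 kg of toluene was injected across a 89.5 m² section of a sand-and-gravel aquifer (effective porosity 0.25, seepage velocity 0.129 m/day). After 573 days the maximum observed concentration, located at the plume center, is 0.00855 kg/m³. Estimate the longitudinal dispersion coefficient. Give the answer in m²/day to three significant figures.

At the plume center C_max = M/(n_e·A·√(4πDt)), so D = M²/(4πt·(n_e·A·C_max)²).
n_e·A·C_max = 0.25 × 89.5 × 0.00855 = 0.1913 kg/m.
D = 23.5²/(4π × 573 × 0.1913²) = 2.10 m²/day.

2.10 m²/day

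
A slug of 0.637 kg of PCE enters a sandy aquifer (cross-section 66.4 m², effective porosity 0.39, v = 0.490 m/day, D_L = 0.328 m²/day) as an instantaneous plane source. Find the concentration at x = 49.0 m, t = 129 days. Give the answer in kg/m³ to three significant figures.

For an instantaneous plane source, C(x,t) = M/(n_e·A·√(4πDt)) · exp(−(x−vt)²/(4Dt)), with n_e·A the pore (flow) area.
Plume center vt = 0.490 × 129 = 63.21 m, so the well at 49.0 m is 14.21 m upgradient of the peak.
√(4πDt) = 23.06 m, giving peak height M/(n_e·A·√(4πDt)) = 0.637/(0.39 × 66.4 × 23.06) = 0.001067 kg/m³.
(x−vt)²/(4Dt) = (-14.21)²/(4 × 0.328 × 129) = 1.193; exp(−1.193) = 0.3033.
C = 0.001067 × 0.3033 = 0.000324 kg/m³.

0.000324 kg/m³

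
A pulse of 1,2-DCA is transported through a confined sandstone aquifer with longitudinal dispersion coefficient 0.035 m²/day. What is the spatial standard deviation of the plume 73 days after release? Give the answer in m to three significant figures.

2.26 m

Dispersive spreading gives a Gaussian with σ² = 2Dt; advection only shifts the center.
σ = √(2 × 0.035 × 73) = 2.26 m.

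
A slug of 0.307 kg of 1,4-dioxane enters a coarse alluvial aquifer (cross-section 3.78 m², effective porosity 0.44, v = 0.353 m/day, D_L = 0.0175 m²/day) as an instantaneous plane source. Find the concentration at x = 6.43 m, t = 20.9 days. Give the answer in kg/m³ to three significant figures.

For an instantaneous plane source, C(x,t) = M/(n_e·A·√(4πDt)) · exp(−(x−vt)²/(4Dt)), with n_e·A the pore (flow) area.
Plume center vt = 0.353 × 20.9 = 7.3777 m, so the well at 6.43 m is 0.9477 m upgradient of the peak.
√(4πDt) = 2.144 m, giving peak height M/(n_e·A·√(4πDt)) = 0.307/(0.44 × 3.78 × 2.144) = 0.08609 kg/m³.
(x−vt)²/(4Dt) = (-0.9477)²/(4 × 0.0175 × 20.9) = 0.6139; exp(−0.6139) = 0.5412.
C = 0.08609 × 0.5412 = 0.0466 kg/m³.

0.0466 kg/m³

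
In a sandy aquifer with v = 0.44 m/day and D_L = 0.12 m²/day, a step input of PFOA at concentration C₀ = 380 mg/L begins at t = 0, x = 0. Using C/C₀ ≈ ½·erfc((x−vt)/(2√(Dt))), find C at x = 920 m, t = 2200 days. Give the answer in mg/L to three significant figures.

For a continuous step input, C/C₀ ≈ ½·erfc((x−vt)/(2√(Dt))).
vt = 0.44 × 2200 = 968 m and 2√(Dt) = 2√(0.12 × 2200) = 32.50 m.
Argument (x−vt)/(2√(Dt)) = (920 − 968)/32.50 = -1.477; ½·erfc(-1.477) = 0.9816.
C = 380 × 0.9816 = 373 mg/L.

373 mg/L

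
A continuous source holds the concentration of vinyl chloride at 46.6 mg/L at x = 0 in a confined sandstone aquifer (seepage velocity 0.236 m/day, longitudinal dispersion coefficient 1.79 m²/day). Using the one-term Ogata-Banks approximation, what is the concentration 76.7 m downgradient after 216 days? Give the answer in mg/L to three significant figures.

8.27 mg/L

For a continuous step input, C/C₀ ≈ ½·erfc((x−vt)/(2√(Dt))).
vt = 0.236 × 216 = 50.976 m and 2√(Dt) = 2√(1.79 × 216) = 39.33 m.
Argument (x−vt)/(2√(Dt)) = (76.7 − 50.976)/39.33 = 0.6541; ½·erfc(0.6541) = 0.1775.
C = 46.6 × 0.1775 = 8.27 mg/L.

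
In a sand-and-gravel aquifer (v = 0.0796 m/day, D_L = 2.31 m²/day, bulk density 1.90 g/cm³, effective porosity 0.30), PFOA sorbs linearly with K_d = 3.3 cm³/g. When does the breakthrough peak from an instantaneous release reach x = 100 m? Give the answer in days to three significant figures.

20700 days

Retardation factor R = 1 + ρ_b·K_d/n = 1 + 1.90 × 3.3/0.30 = 21.90.
Sorption retards both mechanisms: v_R = v/R = 0.003635 m/day, D_R = D/R = 0.1055 m²/day.
Peak time from v_R²t² + 2D_R t − x² = 0: t = (√(D_R² + v_R²x²) − D_R)/v_R².
√(D_R² + v_R²x²) = √(0.1055² + 0.003635² × 100²) = 0.3785; v_R² = 1.321e-05.
t = (0.3785 − 0.1055)/1.321e-05 = 20700 days.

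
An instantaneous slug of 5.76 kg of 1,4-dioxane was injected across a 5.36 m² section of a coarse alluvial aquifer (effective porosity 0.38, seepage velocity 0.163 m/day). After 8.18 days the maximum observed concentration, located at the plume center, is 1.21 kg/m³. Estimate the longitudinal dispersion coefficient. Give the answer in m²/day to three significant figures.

At the plume center C_max = M/(n_e·A·√(4πDt)), so D = M²/(4πt·(n_e·A·C_max)²).
n_e·A·C_max = 0.38 × 5.36 × 1.21 = 2.465 kg/m.
D = 5.76²/(4π × 8.18 × 2.465²) = 0.0531 m²/day.

0.0531 m²/day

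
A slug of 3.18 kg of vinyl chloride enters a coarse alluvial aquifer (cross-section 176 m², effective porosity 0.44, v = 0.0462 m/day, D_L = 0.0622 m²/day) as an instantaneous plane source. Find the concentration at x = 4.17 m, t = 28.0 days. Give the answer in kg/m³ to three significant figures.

For an instantaneous plane source, C(x,t) = M/(n_e·A·√(4πDt)) · exp(−(x−vt)²/(4Dt)), with n_e·A the pore (flow) area.
Plume center vt = 0.0462 × 28.0 = 1.2936 m, so the well at 4.17 m is 2.8764 m downgradient of the peak.
√(4πDt) = 4.678 m, giving peak height M/(n_e·A·√(4πDt)) = 3.18/(0.44 × 176 × 4.678) = 0.008778 kg/m³.
(x−vt)²/(4Dt) = (2.8764)²/(4 × 0.0622 × 28.0) = 1.188; exp(−1.188) = 0.3048.
C = 0.008778 × 0.3048 = 0.00268 kg/m³.

0.00268 kg/m³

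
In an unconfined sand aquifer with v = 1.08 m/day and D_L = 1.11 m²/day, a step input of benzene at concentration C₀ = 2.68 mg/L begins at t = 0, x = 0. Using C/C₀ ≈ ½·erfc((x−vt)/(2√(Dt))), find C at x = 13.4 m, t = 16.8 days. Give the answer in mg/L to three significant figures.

2.09 mg/L

For a continuous step input, C/C₀ ≈ ½·erfc((x−vt)/(2√(Dt))).
vt = 1.08 × 16.8 = 18.144 m and 2√(Dt) = 2√(1.11 × 16.8) = 8.637 m.
Argument (x−vt)/(2√(Dt)) = (13.4 − 18.144)/8.637 = -0.5493; ½·erfc(-0.5493) = 0.7814.
C = 2.68 × 0.7814 = 2.09 mg/L.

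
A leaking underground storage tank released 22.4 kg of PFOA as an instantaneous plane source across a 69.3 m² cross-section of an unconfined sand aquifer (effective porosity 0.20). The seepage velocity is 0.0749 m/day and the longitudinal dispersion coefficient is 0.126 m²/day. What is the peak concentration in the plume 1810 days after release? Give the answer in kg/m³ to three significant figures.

The peak of an instantaneous 1D plume sits at x = vt; there the Gaussian factor is 1 and C_max = M/(n_e·A·√(4πDt)), where n_e·A is the pore area the mass is dissolved in.
√(4πDt) = √(4π × 0.126 × 1810) = 53.53 m, so C_max = 22.4/(0.20 × 69.3 × 53.53) = 0.0302 kg/m³.

0.0302 kg/m³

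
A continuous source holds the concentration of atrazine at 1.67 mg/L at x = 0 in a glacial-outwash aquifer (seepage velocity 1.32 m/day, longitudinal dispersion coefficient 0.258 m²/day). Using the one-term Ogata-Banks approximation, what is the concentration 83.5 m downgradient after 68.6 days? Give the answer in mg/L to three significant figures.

1.47 mg/L

For a continuous step input, C/C₀ ≈ ½·erfc((x−vt)/(2√(Dt))).
vt = 1.32 × 68.6 = 90.552 m and 2√(Dt) = 2√(0.258 × 68.6) = 8.414 m.
Argument (x−vt)/(2√(Dt)) = (83.5 − 90.552)/8.414 = -0.8381; ½·erfc(-0.8381) = 0.8820.
C = 1.67 × 0.8820 = 1.47 mg/L.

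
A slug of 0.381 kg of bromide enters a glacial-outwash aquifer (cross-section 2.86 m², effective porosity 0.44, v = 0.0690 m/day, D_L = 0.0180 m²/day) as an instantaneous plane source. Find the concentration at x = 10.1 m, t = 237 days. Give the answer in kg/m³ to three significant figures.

For an instantaneous plane source, C(x,t) = M/(n_e·A·√(4πDt)) · exp(−(x−vt)²/(4Dt)), with n_e·A the pore (flow) area.
Plume center vt = 0.0690 × 237 = 16.353 m, so the well at 10.1 m is 6.253 m upgradient of the peak.
√(4πDt) = 7.322 m, giving peak height M/(n_e·A·√(4πDt)) = 0.381/(0.44 × 2.86 × 7.322) = 0.04135 kg/m³.
(x−vt)²/(4Dt) = (-6.253)²/(4 × 0.0180 × 237) = 2.291; exp(−2.291) = 0.1012.
C = 0.04135 × 0.1012 = 0.00418 kg/m³.

0.00418 kg/m³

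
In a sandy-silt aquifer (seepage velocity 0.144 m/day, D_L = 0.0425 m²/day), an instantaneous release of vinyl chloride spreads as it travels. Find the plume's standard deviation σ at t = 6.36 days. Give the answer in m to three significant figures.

Dispersive spreading gives a Gaussian with σ² = 2Dt; advection only shifts the center.
σ = √(2 × 0.0425 × 6.36) = 0.735 m.

0.735 m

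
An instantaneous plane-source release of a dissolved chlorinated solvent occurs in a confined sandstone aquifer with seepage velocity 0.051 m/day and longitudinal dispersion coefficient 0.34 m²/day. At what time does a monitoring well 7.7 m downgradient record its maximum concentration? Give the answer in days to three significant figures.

For the 1D instantaneous-source solution, setting ∂C/∂t = 0 at fixed x gives v²t² + 2Dt − x² = 0, so t = (√(D² + v²x²) − D)/v².
√(D² + v²x²) = √(0.34² + 0.051² × 7.7²) = 0.5194; v² = 0.002601.
t = (0.5194 − 0.34)/0.002601 = 69.0 days (vs. the pure-advection estimate x/v = 151 d).

69.0 days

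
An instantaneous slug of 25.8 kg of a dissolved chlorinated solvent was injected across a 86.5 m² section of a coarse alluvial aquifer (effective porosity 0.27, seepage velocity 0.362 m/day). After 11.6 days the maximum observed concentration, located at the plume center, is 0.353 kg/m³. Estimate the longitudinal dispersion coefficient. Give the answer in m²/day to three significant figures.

0.0672 m²/day

At the plume center C_max = M/(n_e·A·√(4πDt)), so D = M²/(4πt·(n_e·A·C_max)²).
n_e·A·C_max = 0.27 × 86.5 × 0.353 = 8.244 kg/m.
D = 25.8²/(4π × 11.6 × 8.244²) = 0.0672 m²/day.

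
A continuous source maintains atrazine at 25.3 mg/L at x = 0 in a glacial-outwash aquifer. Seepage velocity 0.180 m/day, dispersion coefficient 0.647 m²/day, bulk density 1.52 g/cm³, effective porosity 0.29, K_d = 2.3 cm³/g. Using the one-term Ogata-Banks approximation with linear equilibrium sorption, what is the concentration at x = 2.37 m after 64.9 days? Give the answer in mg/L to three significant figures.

7.09 mg/L

Retardation factor R = 1 + ρ_b·K_d/n = 1 + 1.52 × 2.3/0.29 = 13.06.
Sorption retards both mechanisms: v_R = v/R = 0.01378 m/day, D_R = D/R = 0.04954 m²/day.
v_R·t = 0.01378 × 64.9 = 0.894322 m; 2√(D_R t) = 3.586 m; argument = (2.37 − 0.894322)/3.586 = 0.4115.
C = C₀ × ½·erfc(0.4115) = 25.3 × 0.2803 = 7.09 mg/L.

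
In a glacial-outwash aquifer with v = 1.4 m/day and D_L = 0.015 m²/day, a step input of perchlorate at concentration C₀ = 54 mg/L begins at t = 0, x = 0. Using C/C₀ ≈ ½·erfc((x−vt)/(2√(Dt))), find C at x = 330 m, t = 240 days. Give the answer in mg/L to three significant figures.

53.3 mg/L

For a continuous step input, C/C₀ ≈ ½·erfc((x−vt)/(2√(Dt))).
vt = 1.4 × 240 = 336 m and 2√(Dt) = 2√(0.015 × 240) = 3.795 m.
Argument (x−vt)/(2√(Dt)) = (330 − 336)/3.795 = -1.581; ½·erfc(-1.581) = 0.9873.
C = 54 × 0.9873 = 53.3 mg/L.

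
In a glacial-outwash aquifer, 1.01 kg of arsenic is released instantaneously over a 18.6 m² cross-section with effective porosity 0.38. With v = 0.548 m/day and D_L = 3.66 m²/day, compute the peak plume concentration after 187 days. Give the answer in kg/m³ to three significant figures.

0.00154 kg/m³

The peak of an instantaneous 1D plume sits at x = vt; there the Gaussian factor is 1 and C_max = M/(n_e·A·√(4πDt)), where n_e·A is the pore area the mass is dissolved in.
√(4πDt) = √(4π × 3.66 × 187) = 92.74 m, so C_max = 1.01/(0.38 × 18.6 × 92.74) = 0.00154 kg/m³.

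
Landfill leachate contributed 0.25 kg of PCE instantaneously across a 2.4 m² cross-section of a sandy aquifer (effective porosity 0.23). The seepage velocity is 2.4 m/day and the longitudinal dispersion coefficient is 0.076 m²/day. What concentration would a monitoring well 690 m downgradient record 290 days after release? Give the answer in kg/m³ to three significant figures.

0.0181 kg/m³

For an instantaneous plane source, C(x,t) = M/(n_e·A·√(4πDt)) · exp(−(x−vt)²/(4Dt)), with n_e·A the pore (flow) area.
Plume center vt = 2.4 × 290 = 696 m, so the well at 690 m is 6 m upgradient of the peak.
√(4πDt) = 16.64 m, giving peak height M/(n_e·A·√(4πDt)) = 0.25/(0.23 × 2.4 × 16.64) = 0.02722 kg/m³.
(x−vt)²/(4Dt) = (-6)²/(4 × 0.076 × 290) = 0.4083; exp(−0.4083) = 0.6648.
C = 0.02722 × 0.6648 = 0.0181 kg/m³.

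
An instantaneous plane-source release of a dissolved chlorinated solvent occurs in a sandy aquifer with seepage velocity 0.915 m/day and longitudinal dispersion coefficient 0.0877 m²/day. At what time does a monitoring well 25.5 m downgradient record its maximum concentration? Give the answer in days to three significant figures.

27.8 days

For the 1D instantaneous-source solution, setting ∂C/∂t = 0 at fixed x gives v²t² + 2Dt − x² = 0, so t = (√(D² + v²x²) − D)/v².
√(D² + v²x²) = √(0.0877² + 0.915² × 25.5²) = 23.33; v² = 0.837225.
t = (23.33 − 0.0877)/0.837225 = 27.8 days (vs. the pure-advection estimate x/v = 27.9 d).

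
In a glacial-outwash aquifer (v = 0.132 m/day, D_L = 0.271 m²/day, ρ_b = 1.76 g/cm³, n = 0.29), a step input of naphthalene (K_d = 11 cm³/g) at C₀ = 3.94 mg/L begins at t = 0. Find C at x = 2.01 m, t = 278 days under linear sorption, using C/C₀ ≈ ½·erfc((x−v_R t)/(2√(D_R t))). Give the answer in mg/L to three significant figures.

0.640 mg/L

Retardation factor R = 1 + ρ_b·K_d/n = 1 + 1.76 × 11/0.29 = 67.76.
Sorption retards both mechanisms: v_R = v/R = 0.001948 m/day, D_R = D/R = 0.003999 m²/day.
v_R·t = 0.001948 × 278 = 0.541544 m; 2√(D_R t) = 2.109 m; argument = (2.01 − 0.541544)/2.109 = 0.6963.
C = C₀ × ½·erfc(0.6963) = 3.94 × 0.1624 = 0.640 mg/L.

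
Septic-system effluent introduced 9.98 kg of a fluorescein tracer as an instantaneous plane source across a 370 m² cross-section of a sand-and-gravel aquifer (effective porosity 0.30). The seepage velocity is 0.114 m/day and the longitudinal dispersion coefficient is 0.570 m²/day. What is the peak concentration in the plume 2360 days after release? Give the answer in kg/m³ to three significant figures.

0.000692 kg/m³

The peak of an instantaneous 1D plume sits at x = vt; there the Gaussian factor is 1 and C_max = M/(n_e·A·√(4πDt)), where n_e·A is the pore area the mass is dissolved in.
√(4πDt) = √(4π × 0.570 × 2360) = 130.0 m, so C_max = 9.98/(0.30 × 370 × 130.0) = 0.000692 kg/m³.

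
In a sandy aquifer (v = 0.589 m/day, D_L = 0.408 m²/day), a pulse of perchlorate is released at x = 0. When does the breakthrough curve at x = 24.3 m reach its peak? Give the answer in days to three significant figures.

For the 1D instantaneous-source solution, setting ∂C/∂t = 0 at fixed x gives v²t² + 2Dt − x² = 0, so t = (√(D² + v²x²) − D)/v².
√(D² + v²x²) = √(0.408² + 0.589² × 24.3²) = 14.32; v² = 0.346921.
t = (14.32 − 0.408)/0.346921 = 40.1 days (vs. the pure-advection estimate x/v = 41.3 d).

40.1 days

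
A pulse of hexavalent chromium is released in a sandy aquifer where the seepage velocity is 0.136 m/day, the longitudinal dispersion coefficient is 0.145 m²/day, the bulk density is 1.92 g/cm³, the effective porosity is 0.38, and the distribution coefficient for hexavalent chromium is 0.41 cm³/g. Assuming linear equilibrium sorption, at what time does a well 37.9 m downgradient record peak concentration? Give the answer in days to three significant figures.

Retardation factor R = 1 + ρ_b·K_d/n = 1 + 1.92 × 0.41/0.38 = 3.072.
Sorption retards both mechanisms: v_R = v/R = 0.04427 m/day, D_R = D/R = 0.04720 m²/day.
Peak time from v_R²t² + 2D_R t − x² = 0: t = (√(D_R² + v_R²x²) − D_R)/v_R².
√(D_R² + v_R²x²) = √(0.04720² + 0.04427² × 37.9²) = 1.678; v_R² = 0.001960.
t = (1.678 − 0.04720)/0.001960 = 832 days.

832 days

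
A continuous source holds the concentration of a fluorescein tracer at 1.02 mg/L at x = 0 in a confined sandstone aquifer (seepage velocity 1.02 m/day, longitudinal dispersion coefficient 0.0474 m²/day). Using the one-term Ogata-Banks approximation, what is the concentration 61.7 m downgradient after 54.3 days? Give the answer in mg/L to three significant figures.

0.00275 mg/L

For a continuous step input, C/C₀ ≈ ½·erfc((x−vt)/(2√(Dt))).
vt = 1.02 × 54.3 = 55.386 m and 2√(Dt) = 2√(0.0474 × 54.3) = 3.209 m.
Argument (x−vt)/(2√(Dt)) = (61.7 − 55.386)/3.209 = 1.968; ½·erfc(1.968) = 0.002692.
C = 1.02 × 0.002692 = 0.00275 mg/L.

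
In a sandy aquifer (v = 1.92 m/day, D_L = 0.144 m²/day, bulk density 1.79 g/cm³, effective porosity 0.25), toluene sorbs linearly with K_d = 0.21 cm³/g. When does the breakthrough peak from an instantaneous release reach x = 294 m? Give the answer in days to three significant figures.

383 days

Retardation factor R = 1 + ρ_b·K_d/n = 1 + 1.79 × 0.21/0.25 = 2.504.
Sorption retards both mechanisms: v_R = v/R = 0.7668 m/day, D_R = D/R = 0.05751 m²/day.
Peak time from v_R²t² + 2D_R t − x² = 0: t = (√(D_R² + v_R²x²) − D_R)/v_R².
√(D_R² + v_R²x²) = √(0.05751² + 0.7668² × 294²) = 225.4; v_R² = 0.5880.
t = (225.4 − 0.05751)/0.5880 = 383 days.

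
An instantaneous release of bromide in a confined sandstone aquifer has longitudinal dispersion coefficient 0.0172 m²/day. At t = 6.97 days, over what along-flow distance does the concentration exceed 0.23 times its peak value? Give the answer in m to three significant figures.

1.68 m

The plume is Gaussian with σ = √(2Dt) = √(2 × 0.0172 × 6.97) = 0.4897 m.
C/C_peak = exp(−Δx²/(2σ²)) = 0.23 ⇒ Δx = σ·√(−2 ln 0.23) = 0.4897 × 1.714 = 0.8393 m.
Width = 2Δx = 1.68 m.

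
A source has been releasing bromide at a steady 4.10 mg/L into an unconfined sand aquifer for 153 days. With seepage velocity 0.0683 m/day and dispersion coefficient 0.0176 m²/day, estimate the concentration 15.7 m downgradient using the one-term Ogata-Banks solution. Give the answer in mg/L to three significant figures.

0.0485 mg/L

For a continuous step input, C/C₀ ≈ ½·erfc((x−vt)/(2√(Dt))).
vt = 0.0683 × 153 = 10.4499 m and 2√(Dt) = 2√(0.0176 × 153) = 3.282 m.
Argument (x−vt)/(2√(Dt)) = (15.7 − 10.4499)/3.282 = 1.600; ½·erfc(1.600) = 0.01183.
C = 4.10 × 0.01183 = 0.0485 mg/L.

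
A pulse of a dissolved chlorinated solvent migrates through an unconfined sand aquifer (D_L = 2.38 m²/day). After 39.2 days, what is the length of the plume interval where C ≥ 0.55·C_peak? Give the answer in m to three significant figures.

The plume is Gaussian with σ = √(2Dt) = √(2 × 2.38 × 39.2) = 13.66 m.
C/C_peak = exp(−Δx²/(2σ²)) = 0.55 ⇒ Δx = σ·√(−2 ln 0.55) = 13.66 × 1.093 = 14.93 m.
Width = 2Δx = 29.9 m.

29.9 m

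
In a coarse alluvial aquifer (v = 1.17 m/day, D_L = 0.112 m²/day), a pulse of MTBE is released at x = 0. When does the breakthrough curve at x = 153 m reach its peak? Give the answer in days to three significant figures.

For the 1D instantaneous-source solution, setting ∂C/∂t = 0 at fixed x gives v²t² + 2Dt − x² = 0, so t = (√(D² + v²x²) − D)/v².
√(D² + v²x²) = √(0.112² + 1.17² × 153²) = 179.0; v² = 1.3689.
t = (179.0 − 0.112)/1.3689 = 131 days (vs. the pure-advection estimate x/v = 131 d).

131 days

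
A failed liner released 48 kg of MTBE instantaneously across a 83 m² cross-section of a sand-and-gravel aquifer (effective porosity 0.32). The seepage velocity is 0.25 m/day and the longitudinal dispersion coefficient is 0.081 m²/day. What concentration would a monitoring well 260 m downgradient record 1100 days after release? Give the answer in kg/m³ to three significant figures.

For an instantaneous plane source, C(x,t) = M/(n_e·A·√(4πDt)) · exp(−(x−vt)²/(4Dt)), with n_e·A the pore (flow) area.
Plume center vt = 0.25 × 1100 = 275 m, so the well at 260 m is 15 m upgradient of the peak.
√(4πDt) = 33.46 m, giving peak height M/(n_e·A·√(4πDt)) = 48/(0.32 × 83 × 33.46) = 0.05401 kg/m³.
(x−vt)²/(4Dt) = (-15)²/(4 × 0.081 × 1100) = 0.6313; exp(−0.6313) = 0.5319.
C = 0.05401 × 0.5319 = 0.0287 kg/m³.

0.0287 kg/m³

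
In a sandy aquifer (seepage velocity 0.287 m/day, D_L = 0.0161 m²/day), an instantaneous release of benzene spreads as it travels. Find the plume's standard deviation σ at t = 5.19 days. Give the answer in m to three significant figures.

0.409 m

Dispersive spreading gives a Gaussian with σ² = 2Dt; advection only shifts the center.
σ = √(2 × 0.0161 × 5.19) = 0.409 m.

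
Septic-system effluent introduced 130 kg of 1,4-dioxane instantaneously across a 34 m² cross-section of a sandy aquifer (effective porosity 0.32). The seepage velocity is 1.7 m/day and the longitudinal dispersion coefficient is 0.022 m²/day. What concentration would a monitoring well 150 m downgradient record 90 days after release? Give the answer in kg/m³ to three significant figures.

0.769 kg/m³

For an instantaneous plane source, C(x,t) = M/(n_e·A·√(4πDt)) · exp(−(x−vt)²/(4Dt)), with n_e·A the pore (flow) area.
Plume center vt = 1.7 × 90 = 153 m, so the well at 150 m is 3 m upgradient of the peak.
√(4πDt) = 4.988 m, giving peak height M/(n_e·A·√(4πDt)) = 130/(0.32 × 34 × 4.988) = 2.395 kg/m³.
(x−vt)²/(4Dt) = (-3)²/(4 × 0.022 × 90) = 1.136; exp(−1.136) = 0.3211.
C = 2.395 × 0.3211 = 0.769 kg/m³.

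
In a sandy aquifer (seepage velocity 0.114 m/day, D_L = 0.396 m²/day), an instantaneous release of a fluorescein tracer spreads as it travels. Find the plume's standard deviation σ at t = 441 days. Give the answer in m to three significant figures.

Dispersive spreading gives a Gaussian with σ² = 2Dt; advection only shifts the center.
σ = √(2 × 0.396 × 441) = 18.7 m.

18.7 m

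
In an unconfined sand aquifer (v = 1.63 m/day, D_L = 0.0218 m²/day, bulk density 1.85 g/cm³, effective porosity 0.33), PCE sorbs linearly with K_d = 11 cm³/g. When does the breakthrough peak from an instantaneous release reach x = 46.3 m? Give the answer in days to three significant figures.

1780 days

Retardation factor R = 1 + ρ_b·K_d/n = 1 + 1.85 × 11/0.33 = 62.67.
Sorption retards both mechanisms: v_R = v/R = 0.02601 m/day, D_R = D/R = 0.0003479 m²/day.
Peak time from v_R²t² + 2D_R t − x² = 0: t = (√(D_R² + v_R²x²) − D_R)/v_R².
√(D_R² + v_R²x²) = √(0.0003479² + 0.02601² × 46.3²) = 1.204; v_R² = 0.0006765.
t = (1.204 − 0.0003479)/0.0006765 = 1780 days.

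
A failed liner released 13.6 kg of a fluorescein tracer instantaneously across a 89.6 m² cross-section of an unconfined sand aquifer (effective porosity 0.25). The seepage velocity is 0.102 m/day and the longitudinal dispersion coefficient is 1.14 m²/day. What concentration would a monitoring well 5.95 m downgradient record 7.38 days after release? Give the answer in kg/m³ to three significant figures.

For an instantaneous plane source, C(x,t) = M/(n_e·A·√(4πDt)) · exp(−(x−vt)²/(4Dt)), with n_e·A the pore (flow) area.
Plume center vt = 0.102 × 7.38 = 0.75276 m, so the well at 5.95 m is 5.19724 m downgradient of the peak.
√(4πDt) = 10.28 m, giving peak height M/(n_e·A·√(4πDt)) = 13.6/(0.25 × 89.6 × 10.28) = 0.05906 kg/m³.
(x−vt)²/(4Dt) = (5.19724)²/(4 × 1.14 × 7.38) = 0.8026; exp(−0.8026) = 0.4482.
C = 0.05906 × 0.4482 = 0.0265 kg/m³.

0.0265 kg/m³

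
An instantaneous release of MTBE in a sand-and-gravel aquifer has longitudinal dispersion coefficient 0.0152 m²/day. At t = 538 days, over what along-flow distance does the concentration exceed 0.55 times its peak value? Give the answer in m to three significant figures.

8.84 m

The plume is Gaussian with σ = √(2Dt) = √(2 × 0.0152 × 538) = 4.044 m.
C/C_peak = exp(−Δx²/(2σ²)) = 0.55 ⇒ Δx = σ·√(−2 ln 0.55) = 4.044 × 1.093 = 4.420 m.
Width = 2Δx = 8.84 m.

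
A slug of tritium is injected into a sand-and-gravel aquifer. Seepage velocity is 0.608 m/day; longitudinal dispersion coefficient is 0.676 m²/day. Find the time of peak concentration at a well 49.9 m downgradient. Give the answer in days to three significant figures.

For the 1D instantaneous-source solution, setting ∂C/∂t = 0 at fixed x gives v²t² + 2Dt − x² = 0, so t = (√(D² + v²x²) − D)/v².
√(D² + v²x²) = √(0.676² + 0.608² × 49.9²) = 30.35; v² = 0.369664.
t = (30.35 − 0.676)/0.369664 = 80.3 days (vs. the pure-advection estimate x/v = 82.1 d).

80.3 days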